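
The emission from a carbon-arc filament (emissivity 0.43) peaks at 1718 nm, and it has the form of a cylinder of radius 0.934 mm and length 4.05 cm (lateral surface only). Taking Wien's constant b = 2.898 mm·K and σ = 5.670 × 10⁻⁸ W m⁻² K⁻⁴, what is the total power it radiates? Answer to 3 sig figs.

P ≈ 46.9 W

Wien's law: T = b/λ_max = 2.898×10⁻³/1.718×10⁻⁶ = 1686.85 K.
Lateral area A = 2πrL = 2π×9.34×10⁻⁴×0.0405 = 2.37674×10⁻⁴ m².
Then P = εσAT⁴ = 0.43×5.670×10⁻⁸×2.37674×10⁻⁴×(1686.85)⁴ = 46.9 W.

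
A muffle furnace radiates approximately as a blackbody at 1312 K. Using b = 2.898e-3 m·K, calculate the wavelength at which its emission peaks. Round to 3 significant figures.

Wien's displacement law: λ_max = b/T = (2.898×10⁻³ m·K)/(1312 K) = 2.209×10⁻⁶ m.
That is 2.21 μm, in the infrared range.

λ_max ≈ 2.21 μm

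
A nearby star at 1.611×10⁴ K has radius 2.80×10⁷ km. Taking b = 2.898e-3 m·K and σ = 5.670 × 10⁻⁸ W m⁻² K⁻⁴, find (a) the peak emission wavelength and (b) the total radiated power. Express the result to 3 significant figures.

(a) λ_max = b/T = 2.898×10⁻³/1.611×10⁴ = 1.799×10⁻⁷ m = 180 nm.
Surface area A = 4πR² = 4π(2.80×10¹⁰ m)² = 9.85203×10²¹ m².
(b) P = σAT⁴ = 5.670×10⁻⁸×9.85203×10²¹×(1.611×10⁴)⁴ = 3.76×10³¹ W.

λ_max ≈ 180 nm; P ≈ 3.76×10³¹ W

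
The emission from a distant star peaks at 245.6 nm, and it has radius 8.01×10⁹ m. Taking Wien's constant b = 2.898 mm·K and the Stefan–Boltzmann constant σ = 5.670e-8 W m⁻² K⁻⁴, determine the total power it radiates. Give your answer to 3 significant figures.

Wien's law: T = b/λ_max = 2.898×10⁻³/2.456×10⁻⁷ = 11799.7 K.
Surface area A = 4πR² = 4π(8.01×10⁹ m)² = 8.06260×10²⁰ m².
Then P = σAT⁴ = 5.670×10⁻⁸×8.06260×10²⁰×(11799.7)⁴ = 8.86×10²⁹ W.

P ≈ 8.86×10²⁹ W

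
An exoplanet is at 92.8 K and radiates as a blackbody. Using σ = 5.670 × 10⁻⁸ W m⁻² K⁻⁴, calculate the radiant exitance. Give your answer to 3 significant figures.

Stefan–Boltzmann: I = σT⁴ = 5.670×10⁻⁸ × (92.8)⁴ = 4.21 W/m².

I ≈ 4.21 W/m²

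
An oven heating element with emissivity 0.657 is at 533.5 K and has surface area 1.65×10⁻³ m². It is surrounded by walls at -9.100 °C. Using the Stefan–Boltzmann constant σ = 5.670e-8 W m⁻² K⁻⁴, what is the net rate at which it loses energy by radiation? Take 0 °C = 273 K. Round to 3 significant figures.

Net loss ≈ 4.68 W

Surroundings: T = -9.100 °C + 273 = 263.900 K.
Area A = 1.65×10⁻³ m².
Net radiated power P_net = εσA(T⁴ − T₀⁴) = 0.657×5.670×10⁻⁸×1.65×10⁻³×(533.5⁴ − 263.900⁴).
T⁴ − T₀⁴ = 8.10098×10¹⁰ − 4.85018×10⁹ = 7.61596×10¹⁰ K⁴, so P_net = 4.68 W.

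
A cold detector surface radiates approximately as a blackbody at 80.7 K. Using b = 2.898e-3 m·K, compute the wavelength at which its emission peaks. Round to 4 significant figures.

Wien's displacement law: λ_max = b/T = (2.898×10⁻³ m·K)/(80.7 K) = 3.5911×10⁻⁵ m.
That is 35.91 μm, in the infrared range.

λ_max ≈ 35.91 μm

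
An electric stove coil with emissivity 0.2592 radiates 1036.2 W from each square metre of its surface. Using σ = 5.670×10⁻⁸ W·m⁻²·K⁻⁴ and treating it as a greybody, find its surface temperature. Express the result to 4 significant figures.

T ≈ 515.3 K

I = εσT⁴, so T = (I/εσ)^(1/4) = (1036.2/(0.2592×5.670×10⁻⁸))^(1/4) = 515.3 K.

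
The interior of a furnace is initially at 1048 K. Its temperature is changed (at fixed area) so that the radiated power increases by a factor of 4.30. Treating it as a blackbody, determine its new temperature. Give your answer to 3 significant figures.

P ∝ T⁴, so T₂/T₁ = (P₂/P₁)^(1/4) = (4.30)^(1/4) = 1.44002.
T₂ = 1048 × 1.44002 = 1.51×10³ K.

T₂ ≈ 1.51×10³ K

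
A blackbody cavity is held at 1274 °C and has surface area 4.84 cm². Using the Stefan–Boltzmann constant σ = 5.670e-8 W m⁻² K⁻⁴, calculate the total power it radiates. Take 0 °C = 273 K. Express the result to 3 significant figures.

T = 1274 °C + 273 = 1547 K.
Area A = 4.84 cm² = 4.84×10⁻⁴ m².
P = σAT⁴ = 5.670×10⁻⁸ × 4.84×10⁻⁴ × (1547)⁴ = 157 W.

P ≈ 157 W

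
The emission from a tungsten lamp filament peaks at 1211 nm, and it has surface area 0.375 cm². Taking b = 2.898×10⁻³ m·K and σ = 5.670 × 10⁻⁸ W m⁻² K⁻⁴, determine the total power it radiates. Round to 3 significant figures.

Wien's law: T = b/λ_max = 2.898×10⁻³/1.211×10⁻⁶ = 2393.06 K.
Area A = 0.375 cm² = 3.75×10⁻⁵ m².
Then P = σAT⁴ = 5.670×10⁻⁸×3.75×10⁻⁵×(2393.06)⁴ = 69.7 W.

P ≈ 69.7 W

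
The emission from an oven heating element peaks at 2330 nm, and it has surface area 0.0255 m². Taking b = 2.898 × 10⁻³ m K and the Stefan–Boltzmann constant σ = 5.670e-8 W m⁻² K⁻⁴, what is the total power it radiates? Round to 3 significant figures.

Wien's law: T = b/λ_max = 2.898×10⁻³/2.330×10⁻⁶ = 1243.78 K.
Area A = 0.0255 m².
Then P = σAT⁴ = 5.670×10⁻⁸×0.0255×(1243.78)⁴ = 3.46×10³ W.

P ≈ 3.46×10³ W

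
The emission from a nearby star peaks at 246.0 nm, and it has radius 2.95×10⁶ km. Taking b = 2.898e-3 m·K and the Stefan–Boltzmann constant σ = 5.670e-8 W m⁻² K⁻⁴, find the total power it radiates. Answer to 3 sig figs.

P ≈ 1.19×10²⁹ W

Wien's law: T = b/λ_max = 2.898×10⁻³/2.460×10⁻⁷ = 11780.5 K.
Surface area A = 4πR² = 4π(2.95×10⁹ m)² = 1.09359×10²⁰ m².
Then P = σAT⁴ = 5.670×10⁻⁸×1.09359×10²⁰×(11780.5)⁴ = 1.19×10²⁹ W.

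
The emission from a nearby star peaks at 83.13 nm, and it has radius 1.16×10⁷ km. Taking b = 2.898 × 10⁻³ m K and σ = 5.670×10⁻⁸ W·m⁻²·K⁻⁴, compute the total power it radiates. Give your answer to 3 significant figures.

Wien's law: T = b/λ_max = 2.898×10⁻³/8.313×10⁻⁸ = 34861.1 K.
Surface area A = 4πR² = 4π(1.16×10¹⁰ m)² = 1.69093×10²¹ m².
Then P = σAT⁴ = 5.670×10⁻⁸×1.69093×10²¹×(34861.1)⁴ = 1.42×10³² W.

P ≈ 1.42×10³² W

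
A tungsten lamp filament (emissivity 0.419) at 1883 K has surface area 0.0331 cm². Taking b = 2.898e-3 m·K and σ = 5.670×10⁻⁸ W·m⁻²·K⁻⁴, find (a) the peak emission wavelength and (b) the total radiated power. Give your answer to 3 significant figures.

(a) λ_max = b/T = 2.898×10⁻³/1883 = 1.539×10⁻⁶ m = 1.54 μm.
Area A = 0.0331 cm² = 3.31×10⁻⁶ m².
(b) P = εσAT⁴ = 0.419×5.670×10⁻⁸×3.31×10⁻⁶×(1883)⁴ = 0.989 W.

λ_max ≈ 1.54 μm; P ≈ 0.989 W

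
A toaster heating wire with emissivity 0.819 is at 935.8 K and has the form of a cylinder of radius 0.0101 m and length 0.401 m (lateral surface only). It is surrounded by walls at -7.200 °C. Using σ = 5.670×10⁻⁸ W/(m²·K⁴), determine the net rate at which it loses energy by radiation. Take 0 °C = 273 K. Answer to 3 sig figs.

Net loss ≈ 900 W

Surroundings: T = -7.200 °C + 273 = 265.800 K.
Lateral area A = 2πrL = 2π×0.0101×0.401 = 0.0254475 m².
Net radiated power P_net = εσA(T⁴ − T₀⁴) = 0.819×5.670×10⁻⁸×0.0254475×(935.8⁴ − 265.800⁴).
T⁴ − T₀⁴ = 7.66888×10¹¹ − 4.99137×10⁹ = 7.61897×10¹¹ K⁴, so P_net = 900 W.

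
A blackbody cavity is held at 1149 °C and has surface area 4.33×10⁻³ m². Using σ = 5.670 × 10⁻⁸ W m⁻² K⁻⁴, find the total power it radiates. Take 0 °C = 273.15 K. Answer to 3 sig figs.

T = 1149 °C + 273.15 = 1422.15 K.
Area A = 4.33×10⁻³ m².
P = σAT⁴ = 5.670×10⁻⁸ × 4.33×10⁻³ × (1422.15)⁴ = 1.00×10³ W.

P ≈ 1.00×10³ W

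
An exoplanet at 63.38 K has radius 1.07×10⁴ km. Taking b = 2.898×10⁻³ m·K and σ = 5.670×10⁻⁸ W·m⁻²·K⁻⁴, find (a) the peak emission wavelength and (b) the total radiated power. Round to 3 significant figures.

λ_max ≈ 45.7 μm; P ≈ 1.32×10¹⁵ W

(a) λ_max = b/T = 2.898×10⁻³/63.38 = 4.572×10⁻⁵ m = 45.7 μm.
Surface area A = 4πR² = 4π(1.07×10⁷ m)² = 1.43872×10¹⁵ m².
(b) P = σAT⁴ = 5.670×10⁻⁸×1.43872×10¹⁵×(63.38)⁴ = 1.32×10¹⁵ W.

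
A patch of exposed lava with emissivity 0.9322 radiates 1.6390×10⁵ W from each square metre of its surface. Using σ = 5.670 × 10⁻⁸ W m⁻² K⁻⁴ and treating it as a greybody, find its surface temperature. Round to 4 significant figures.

T ≈ 1327 K

I = εσT⁴, so T = (I/εσ)^(1/4) = (1.6390×10⁵/(0.9322×5.670×10⁻⁸))^(1/4) = 1327 K.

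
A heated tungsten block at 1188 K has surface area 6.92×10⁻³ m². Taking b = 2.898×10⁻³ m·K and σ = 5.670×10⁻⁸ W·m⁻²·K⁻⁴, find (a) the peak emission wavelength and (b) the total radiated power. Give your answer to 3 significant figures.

λ_max ≈ 2.44×10³ nm; P ≈ 782 W

(a) λ_max = b/T = 2.898×10⁻³/1188 = 2.439×10⁻⁶ m = 2.44×10³ nm.
Area A = 6.92×10⁻³ m².
(b) P = σAT⁴ = 5.670×10⁻⁸×6.92×10⁻³×(1188)⁴ = 782 W.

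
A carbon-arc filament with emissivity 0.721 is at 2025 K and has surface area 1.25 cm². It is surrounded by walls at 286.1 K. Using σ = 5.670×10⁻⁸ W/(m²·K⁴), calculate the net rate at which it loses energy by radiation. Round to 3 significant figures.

Net loss ≈ 85.9 W

Area A = 1.25 cm² = 1.25×10⁻⁴ m².
Net radiated power P_net = εσA(T⁴ − T₀⁴) = 0.721×5.670×10⁻⁸×1.25×10⁻⁴×(2025⁴ − 286.1⁴).
T⁴ − T₀⁴ = 1.68151×10¹³ − 6.69995×10⁹ = 1.68084×10¹³ K⁴, so P_net = 85.9 W.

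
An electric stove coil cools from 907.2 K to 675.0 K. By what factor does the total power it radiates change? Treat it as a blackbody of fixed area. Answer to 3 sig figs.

P ∝ T⁴, so P₂/P₁ = (T₂/T₁)⁴ = (675.0/907.2)⁴ = (0.744048)⁴ = 0.306.

P₂/P₁ ≈ 0.306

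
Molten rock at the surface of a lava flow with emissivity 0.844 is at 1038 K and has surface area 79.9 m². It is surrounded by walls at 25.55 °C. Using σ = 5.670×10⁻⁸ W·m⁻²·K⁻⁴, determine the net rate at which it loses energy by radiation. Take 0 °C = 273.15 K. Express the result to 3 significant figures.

Surroundings: T = 25.55 °C + 273.15 = 298.70 K.
Area A = 79.9 m².
Net radiated power P_net = εσA(T⁴ − T₀⁴) = 0.844×5.670×10⁻⁸×79.9×(1038⁴ − 298.70⁴).
T⁴ − T₀⁴ = 1.16089×10¹² − 7.96051×10⁹ = 1.15293×10¹² K⁴, so P_net = 4.41×10⁶ W.

Net loss ≈ 4.41×10⁶ W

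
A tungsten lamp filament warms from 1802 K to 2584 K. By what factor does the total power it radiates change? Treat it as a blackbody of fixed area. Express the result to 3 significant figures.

P ∝ T⁴, so P₂/P₁ = (T₂/T₁)⁴ = (2584/1802)⁴ = (1.43396)⁴ = 4.23.

P₂/P₁ ≈ 4.23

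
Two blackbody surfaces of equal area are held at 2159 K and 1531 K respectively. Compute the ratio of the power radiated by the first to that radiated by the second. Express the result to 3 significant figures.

P₁/P₂ ≈ 3.95

With equal areas, P₁/P₂ = (T₁/T₂)⁴ = (2159/1531)⁴ = 3.95.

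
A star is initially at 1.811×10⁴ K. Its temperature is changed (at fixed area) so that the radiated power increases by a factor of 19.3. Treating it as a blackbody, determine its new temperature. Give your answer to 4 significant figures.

P ∝ T⁴, so T₂/T₁ = (P₂/P₁)^(1/4) = (19.3)^(1/4) = 2.09599.
T₂ = 1.811×10⁴ × 2.09599 = 3.796×10⁴ K.

T₂ ≈ 3.796×10⁴ K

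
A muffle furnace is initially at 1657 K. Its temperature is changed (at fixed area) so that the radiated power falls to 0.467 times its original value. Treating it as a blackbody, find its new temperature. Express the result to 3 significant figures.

P ∝ T⁴, so T₂/T₁ = (P₂/P₁)^(1/4) = (0.467)^(1/4) = 0.826664.
T₂ = 1657 × 0.826664 = 1.37×10³ K.

T₂ ≈ 1.37×10³ K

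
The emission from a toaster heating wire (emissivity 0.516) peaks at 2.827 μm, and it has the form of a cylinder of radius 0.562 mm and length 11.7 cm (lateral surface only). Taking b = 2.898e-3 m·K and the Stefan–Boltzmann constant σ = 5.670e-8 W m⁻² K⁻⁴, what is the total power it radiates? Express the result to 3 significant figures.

Wien's law: T = b/λ_max = 2.898×10⁻³/2.827×10⁻⁶ = 1025.11 K.
Lateral area A = 2πrL = 2π×5.62×10⁻⁴×0.117 = 4.13145×10⁻⁴ m².
Then P = εσAT⁴ = 0.516×5.670×10⁻⁸×4.13145×10⁻⁴×(1025.11)⁴ = 13.3 W.

P ≈ 13.3 W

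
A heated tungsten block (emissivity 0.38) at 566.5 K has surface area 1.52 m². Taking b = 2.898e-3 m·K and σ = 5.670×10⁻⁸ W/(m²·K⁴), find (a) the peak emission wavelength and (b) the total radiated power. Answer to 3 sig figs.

(a) λ_max = b/T = 2.898×10⁻³/566.5 = 5.116×10⁻⁶ m = 5.12 μm.
Area A = 1.52 m².
(b) P = εσAT⁴ = 0.38×5.670×10⁻⁸×1.52×(566.5)⁴ = 3.37×10³ W.

λ_max ≈ 5.12 μm; P ≈ 3.37×10³ W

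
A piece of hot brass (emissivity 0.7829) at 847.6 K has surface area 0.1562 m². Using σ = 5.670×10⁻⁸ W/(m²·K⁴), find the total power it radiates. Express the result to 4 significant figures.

P ≈ 3579 W

Area A = 0.1562 m².
P = εσAT⁴ = 0.7829 × 5.670×10⁻⁸ × 0.1562 × (847.6)⁴ = 3579 W.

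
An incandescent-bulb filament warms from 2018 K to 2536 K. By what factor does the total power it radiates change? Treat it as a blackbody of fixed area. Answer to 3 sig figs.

P₂/P₁ ≈ 2.49

P ∝ T⁴, so P₂/P₁ = (T₂/T₁)⁴ = (2536/2018)⁴ = (1.25669)⁴ = 2.49.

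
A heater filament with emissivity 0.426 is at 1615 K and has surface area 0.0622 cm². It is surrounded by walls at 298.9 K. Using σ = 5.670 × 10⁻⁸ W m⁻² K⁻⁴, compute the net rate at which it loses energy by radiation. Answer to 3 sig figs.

Area A = 0.0622 cm² = 6.22×10⁻⁶ m².
Net radiated power P_net = εσA(T⁴ − T₀⁴) = 0.426×5.670×10⁻⁸×6.22×10⁻⁶×(1615⁴ − 298.9⁴).
T⁴ − T₀⁴ = 6.80284×10¹² − 7.98185×10⁹ = 6.79486×10¹² K⁴, so P_net = 1.02 W.

Net loss ≈ 1.02 W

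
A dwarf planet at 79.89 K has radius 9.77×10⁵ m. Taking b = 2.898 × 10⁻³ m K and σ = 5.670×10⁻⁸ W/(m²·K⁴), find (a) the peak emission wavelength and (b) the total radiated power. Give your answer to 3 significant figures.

λ_max ≈ 36.3 μm; P ≈ 2.77×10¹³ W

(a) λ_max = b/T = 2.898×10⁻³/79.89 = 3.627×10⁻⁵ m = 36.3 μm.
Surface area A = 4πR² = 4π(9.77×10⁵ m)² = 1.19950×10¹³ m².
(b) P = σAT⁴ = 5.670×10⁻⁸×1.19950×10¹³×(79.89)⁴ = 2.77×10¹³ W.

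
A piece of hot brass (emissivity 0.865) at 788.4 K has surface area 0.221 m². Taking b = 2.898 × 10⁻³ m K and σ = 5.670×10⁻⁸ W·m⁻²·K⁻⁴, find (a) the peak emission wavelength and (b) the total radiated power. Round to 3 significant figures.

(a) λ_max = b/T = 2.898×10⁻³/788.4 = 3.676×10⁻⁶ m = 3.68 μm.
Area A = 0.221 m².
(b) P = εσAT⁴ = 0.865×5.670×10⁻⁸×0.221×(788.4)⁴ = 4.19×10³ W.

λ_max ≈ 3.68 μm; P ≈ 4.19×10³ W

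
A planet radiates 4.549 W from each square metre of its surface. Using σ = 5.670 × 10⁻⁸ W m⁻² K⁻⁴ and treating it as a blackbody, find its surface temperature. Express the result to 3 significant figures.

I = σT⁴, so T = (I/σ)^(1/4) = (4.549/(5.670×10⁻⁸))^(1/4) = 94.6 K.

T ≈ 94.6 K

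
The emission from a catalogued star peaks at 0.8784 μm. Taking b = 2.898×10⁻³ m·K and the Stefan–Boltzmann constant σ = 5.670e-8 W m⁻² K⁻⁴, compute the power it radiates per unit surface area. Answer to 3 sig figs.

I ≈ 6.72×10⁶ W/m²

Wien's law: T = b/λ_max = 2.898×10⁻³/8.784×10⁻⁷ = 3299.18 K.
Then I = σT⁴ = 5.670×10⁻⁸×(3299.18)⁴ = 6.72×10⁶ W/m².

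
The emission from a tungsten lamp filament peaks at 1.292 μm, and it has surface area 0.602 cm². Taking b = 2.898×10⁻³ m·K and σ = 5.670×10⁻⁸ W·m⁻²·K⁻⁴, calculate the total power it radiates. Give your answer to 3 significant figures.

P ≈ 86.4 W

Wien's law: T = b/λ_max = 2.898×10⁻³/1.292×10⁻⁶ = 2243.03 K.
Area A = 0.602 cm² = 6.02×10⁻⁵ m².
Then P = σAT⁴ = 5.670×10⁻⁸×6.02×10⁻⁵×(2243.03)⁴ = 86.4 W.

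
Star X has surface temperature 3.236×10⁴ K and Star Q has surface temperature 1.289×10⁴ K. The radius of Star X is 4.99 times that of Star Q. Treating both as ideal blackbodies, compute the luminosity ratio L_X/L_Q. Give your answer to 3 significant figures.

L ∝ R²T⁴, so L_X/L_Q = (R_X/R_Q)²(T_X/T_Q)⁴ = (4.99)² × (3.236×10⁴/1.289×10⁴)⁴ = 24.9001 × 39.7212 = 989.

L_X/L_Q ≈ 989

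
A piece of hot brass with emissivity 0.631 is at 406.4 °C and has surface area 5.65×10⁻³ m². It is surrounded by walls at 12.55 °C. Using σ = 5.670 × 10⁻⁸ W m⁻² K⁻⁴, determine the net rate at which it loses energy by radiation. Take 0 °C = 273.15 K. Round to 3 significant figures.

Net loss ≈ 41.8 W

T = 406.4 °C + 273.15 = 679.55 K.
Surroundings: T = 12.55 °C + 273.15 = 285.70 K.
Area A = 5.65×10⁻³ m².
Net radiated power P_net = εσA(T⁴ − T₀⁴) = 0.631×5.670×10⁻⁸×5.65×10⁻³×(679.55⁴ − 285.70⁴).
T⁴ − T₀⁴ = 2.13248×10¹¹ − 6.66256×10⁹ = 2.06585×10¹¹ K⁴, so P_net = 41.8 W.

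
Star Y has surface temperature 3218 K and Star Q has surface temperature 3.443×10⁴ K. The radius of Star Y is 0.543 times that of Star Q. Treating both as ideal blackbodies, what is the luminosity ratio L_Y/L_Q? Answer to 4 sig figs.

L_Y/L_Q ≈ 2.250×10⁻⁵

L ∝ R²T⁴, so L_Y/L_Q = (R_Y/R_Q)²(T_Y/T_Q)⁴ = (0.543)² × (3218/3.443×10⁴)⁴ = 0.294849 × 7.63126×10⁻⁵ = 2.250×10⁻⁵.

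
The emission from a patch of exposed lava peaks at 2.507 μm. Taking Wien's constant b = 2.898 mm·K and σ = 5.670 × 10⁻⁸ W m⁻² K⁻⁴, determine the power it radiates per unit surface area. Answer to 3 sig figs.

Wien's law: T = b/λ_max = 2.898×10⁻³/2.507×10⁻⁶ = 1155.96 K.
Then I = σT⁴ = 5.670×10⁻⁸×(1155.96)⁴ = 1.01×10⁵ W/m².

I ≈ 1.01×10⁵ W/m²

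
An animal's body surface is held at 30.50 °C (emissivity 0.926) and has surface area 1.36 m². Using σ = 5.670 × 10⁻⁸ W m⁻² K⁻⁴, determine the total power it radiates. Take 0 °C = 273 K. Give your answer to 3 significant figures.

P ≈ 606 W

T = 30.50 °C + 273 = 303.50 K.
Area A = 1.36 m².
P = εσAT⁴ = 0.926 × 5.670×10⁻⁸ × 1.36 × (303.50)⁴ = 606 W.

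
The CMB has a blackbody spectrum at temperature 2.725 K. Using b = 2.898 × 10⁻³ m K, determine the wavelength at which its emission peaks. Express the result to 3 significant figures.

λ_max ≈ 1.06×10⁻³ m

Wien's displacement law: λ_max = b/T = (2.898×10⁻³ m·K)/(2.725 K) = 1.063×10⁻³ m.
That is 1.06×10⁻³ m, in the microwave range.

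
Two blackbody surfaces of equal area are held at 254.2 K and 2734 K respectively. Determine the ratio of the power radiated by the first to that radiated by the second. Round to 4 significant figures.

With equal areas, P₁/P₂ = (T₁/T₂)⁴ = (254.2/2734)⁴ = 7.473×10⁻⁵.

P₁/P₂ ≈ 7.473×10⁻⁵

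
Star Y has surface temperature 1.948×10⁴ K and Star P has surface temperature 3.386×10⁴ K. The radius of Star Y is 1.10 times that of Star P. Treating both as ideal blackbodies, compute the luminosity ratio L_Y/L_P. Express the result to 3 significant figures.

L_Y/L_P ≈ 0.133

L ∝ R²T⁴, so L_Y/L_P = (R_Y/R_P)²(T_Y/T_P)⁴ = (1.10)² × (1.948×10⁴/3.386×10⁴)⁴ = 1.21 × 0.109549 = 0.133.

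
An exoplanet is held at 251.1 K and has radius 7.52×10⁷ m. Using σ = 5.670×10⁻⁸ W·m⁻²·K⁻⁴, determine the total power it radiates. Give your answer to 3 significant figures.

Surface area A = 4πR² = 4π(7.52×10⁷ m)² = 7.10633×10¹⁶ m².
P = σAT⁴ = 5.670×10⁻⁸ × 7.10633×10¹⁶ × (251.1)⁴ = 1.60×10¹⁹ W.

P ≈ 1.60×10¹⁹ W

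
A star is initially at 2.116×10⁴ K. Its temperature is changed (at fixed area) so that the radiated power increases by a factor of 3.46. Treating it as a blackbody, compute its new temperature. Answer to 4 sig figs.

T₂ ≈ 2.886×10⁴ K

P ∝ T⁴, so T₂/T₁ = (P₂/P₁)^(1/4) = (3.46)^(1/4) = 1.36386.
T₂ = 2.116×10⁴ × 1.36386 = 2.886×10⁴ K.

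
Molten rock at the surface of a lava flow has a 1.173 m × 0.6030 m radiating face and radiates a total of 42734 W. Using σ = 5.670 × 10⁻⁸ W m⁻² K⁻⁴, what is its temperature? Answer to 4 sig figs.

Area A = 1.173 × 0.6030 = 0.707319 m².
P = σAT⁴ ⇒ T = (P/(σA))^(1/4) = (42734/(5.670×10⁻⁸×0.707319))^(1/4) = 1016 K.

T ≈ 1016 K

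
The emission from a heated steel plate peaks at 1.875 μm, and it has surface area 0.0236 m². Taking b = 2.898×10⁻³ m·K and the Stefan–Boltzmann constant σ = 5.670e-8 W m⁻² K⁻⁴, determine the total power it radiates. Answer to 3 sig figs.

P ≈ 7.64×10³ W

Wien's law: T = b/λ_max = 2.898×10⁻³/1.875×10⁻⁶ = 1545.60 K.
Area A = 0.0236 m².
Then P = σAT⁴ = 5.670×10⁻⁸×0.0236×(1545.60)⁴ = 7.64×10³ W.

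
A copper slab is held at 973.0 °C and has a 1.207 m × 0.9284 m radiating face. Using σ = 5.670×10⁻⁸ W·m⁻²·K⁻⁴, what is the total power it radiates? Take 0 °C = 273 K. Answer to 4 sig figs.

P ≈ 1.531×10⁵ W

T = 973.0 °C + 273 = 1246.0 K.
Area A = 1.207 × 0.9284 = 1.12058 m².
P = σAT⁴ = 5.670×10⁻⁸ × 1.12058 × (1246.0)⁴ = 1.531×10⁵ W.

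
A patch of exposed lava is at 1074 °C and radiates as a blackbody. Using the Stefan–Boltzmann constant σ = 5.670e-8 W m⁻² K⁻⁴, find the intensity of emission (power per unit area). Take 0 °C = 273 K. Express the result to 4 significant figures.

T = 1074 °C + 273 = 1347 K.
Stefan–Boltzmann: I = σT⁴ = 5.670×10⁻⁸ × (1347)⁴ = 1.867×10⁵ W/m².

I ≈ 1.867×10⁵ W/m²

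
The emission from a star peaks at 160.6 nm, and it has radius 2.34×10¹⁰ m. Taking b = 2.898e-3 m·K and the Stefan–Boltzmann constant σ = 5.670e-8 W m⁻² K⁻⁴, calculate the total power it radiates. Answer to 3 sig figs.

P ≈ 4.14×10³¹ W

Wien's law: T = b/λ_max = 2.898×10⁻³/1.606×10⁻⁷ = 18044.8 K.
Surface area A = 4πR² = 4π(2.34×10¹⁰ m)² = 6.88084×10²¹ m².
Then P = σAT⁴ = 5.670×10⁻⁸×6.88084×10²¹×(18044.8)⁴ = 4.14×10³¹ W.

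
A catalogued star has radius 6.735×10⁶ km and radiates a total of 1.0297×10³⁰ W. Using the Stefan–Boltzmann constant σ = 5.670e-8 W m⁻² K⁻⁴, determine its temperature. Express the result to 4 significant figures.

Surface area A = 4πR² = 4π(6.735×10⁹ m)² = 5.70013×10²⁰ m².
P = σAT⁴ ⇒ T = (P/(σA))^(1/4) = (1.0297×10³⁰/(5.670×10⁻⁸×5.70013×10²⁰))^(1/4) = 1.336×10⁴ K.

T ≈ 1.336×10⁴ K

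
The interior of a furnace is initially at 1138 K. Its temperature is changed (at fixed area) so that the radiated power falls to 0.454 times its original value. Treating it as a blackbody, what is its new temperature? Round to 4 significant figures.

P ∝ T⁴, so T₂/T₁ = (P₂/P₁)^(1/4) = (0.454)^(1/4) = 0.820850.
T₂ = 1138 × 0.820850 = 934.1 K.

T₂ ≈ 934.1 K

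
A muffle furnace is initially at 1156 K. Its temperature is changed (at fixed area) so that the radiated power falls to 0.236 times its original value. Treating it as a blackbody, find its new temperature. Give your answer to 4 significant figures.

T₂ ≈ 805.7 K

P ∝ T⁴, so T₂/T₁ = (P₂/P₁)^(1/4) = (0.236)^(1/4) = 0.696992.
T₂ = 1156 × 0.696992 = 805.7 K.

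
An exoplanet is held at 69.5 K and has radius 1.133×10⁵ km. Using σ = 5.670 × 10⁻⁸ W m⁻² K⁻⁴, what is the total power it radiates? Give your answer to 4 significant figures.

P ≈ 2.134×10¹⁷ W

Surface area A = 4πR² = 4π(1.133×10⁸ m)² = 1.61313×10¹⁷ m².
P = σAT⁴ = 5.670×10⁻⁸ × 1.61313×10¹⁷ × (69.5)⁴ = 2.134×10¹⁷ W.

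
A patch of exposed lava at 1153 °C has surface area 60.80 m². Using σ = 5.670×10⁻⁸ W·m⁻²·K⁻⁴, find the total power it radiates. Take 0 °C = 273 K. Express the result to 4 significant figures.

T = 1153 °C + 273 = 1426 K.
Area A = 60.80 m².
P = σAT⁴ = 5.670×10⁻⁸ × 60.80 × (1426)⁴ = 1.425×10⁷ W.

P ≈ 1.425×10⁷ W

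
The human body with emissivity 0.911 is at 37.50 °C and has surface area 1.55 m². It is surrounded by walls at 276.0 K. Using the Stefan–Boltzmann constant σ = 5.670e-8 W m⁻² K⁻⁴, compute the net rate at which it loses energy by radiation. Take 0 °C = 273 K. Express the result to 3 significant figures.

T = 37.50 °C + 273 = 310.50 K.
Area A = 1.55 m².
Net radiated power P_net = εσA(T⁴ − T₀⁴) = 0.911×5.670×10⁻⁸×1.55×(310.50⁴ − 276.0⁴).
T⁴ − T₀⁴ = 9.29494×10⁹ − 5.80278×10⁹ = 3.49216×10⁹ K⁴, so P_net = 280 W.

Net loss ≈ 280 W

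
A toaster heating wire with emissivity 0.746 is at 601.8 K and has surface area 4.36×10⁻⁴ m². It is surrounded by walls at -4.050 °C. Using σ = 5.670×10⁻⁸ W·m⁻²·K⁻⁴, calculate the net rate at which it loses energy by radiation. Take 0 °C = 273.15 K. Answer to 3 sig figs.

Surroundings: T = -4.050 °C + 273.15 = 269.100 K.
Area A = 4.36×10⁻⁴ m².
Net radiated power P_net = εσA(T⁴ − T₀⁴) = 0.746×5.670×10⁻⁸×4.36×10⁻⁴×(601.8⁴ − 269.100⁴).
T⁴ − T₀⁴ = 1.31162×10¹¹ − 5.24390×10⁹ = 1.25918×10¹¹ K⁴, so P_net = 2.32 W.

Net loss ≈ 2.32 W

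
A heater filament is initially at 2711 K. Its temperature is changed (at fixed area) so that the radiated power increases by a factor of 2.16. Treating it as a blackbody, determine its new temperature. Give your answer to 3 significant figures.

P ∝ T⁴, so T₂/T₁ = (P₂/P₁)^(1/4) = (2.16)^(1/4) = 1.21231.
T₂ = 2711 × 1.21231 = 3.29×10³ K.

T₂ ≈ 3.29×10³ K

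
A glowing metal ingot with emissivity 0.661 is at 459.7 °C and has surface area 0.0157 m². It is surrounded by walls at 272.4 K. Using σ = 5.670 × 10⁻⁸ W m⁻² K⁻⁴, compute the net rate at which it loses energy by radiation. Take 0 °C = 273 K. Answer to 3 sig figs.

T = 459.7 °C + 273 = 732.7 K.
Area A = 0.0157 m².
Net radiated power P_net = εσA(T⁴ − T₀⁴) = 0.661×5.670×10⁻⁸×0.0157×(732.7⁴ − 272.4⁴).
T⁴ − T₀⁴ = 2.88207×10¹¹ − 5.50590×10⁹ = 2.82701×10¹¹ K⁴, so P_net = 166 W.

Net loss ≈ 166 W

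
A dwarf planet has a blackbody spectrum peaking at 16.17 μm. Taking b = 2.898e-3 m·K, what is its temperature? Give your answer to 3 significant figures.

Wien's law gives T = b/λ_max = (2.898×10⁻³ m·K)/(1.617×10⁻⁵ m) = 179 K.

T ≈ 179 K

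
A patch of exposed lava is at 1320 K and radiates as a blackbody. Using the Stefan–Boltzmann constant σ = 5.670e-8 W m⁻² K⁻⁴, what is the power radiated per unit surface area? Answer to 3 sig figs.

I ≈ 1.72×10⁵ W/m²

Stefan–Boltzmann: I = σT⁴ = 5.670×10⁻⁸ × (1320)⁴ = 1.72×10⁵ W/m².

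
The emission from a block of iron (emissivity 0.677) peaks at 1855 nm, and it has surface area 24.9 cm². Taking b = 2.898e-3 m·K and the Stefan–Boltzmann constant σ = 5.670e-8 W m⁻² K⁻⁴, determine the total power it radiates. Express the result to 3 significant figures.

P ≈ 569 W

Wien's law: T = b/λ_max = 2.898×10⁻³/1.855×10⁻⁶ = 1562.26 K.
Area A = 24.9 cm² = 2.49×10⁻³ m².
Then P = εσAT⁴ = 0.677×5.670×10⁻⁸×2.49×10⁻³×(1562.26)⁴ = 569 W.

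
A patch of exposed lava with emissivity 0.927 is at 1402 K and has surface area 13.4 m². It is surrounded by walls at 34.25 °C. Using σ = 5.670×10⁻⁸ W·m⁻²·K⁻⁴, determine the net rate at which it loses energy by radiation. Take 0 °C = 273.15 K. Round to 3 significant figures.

Surroundings: T = 34.25 °C + 273.15 = 307.40 K.
Area A = 13.4 m².
Net radiated power P_net = εσA(T⁴ − T₀⁴) = 0.927×5.670×10⁻⁸×13.4×(1402⁴ − 307.40⁴).
T⁴ − T₀⁴ = 3.86360×10¹² − 8.92926×10⁹ = 3.85467×10¹² K⁴, so P_net = 2.71×10⁶ W.

Net loss ≈ 2.71×10⁶ W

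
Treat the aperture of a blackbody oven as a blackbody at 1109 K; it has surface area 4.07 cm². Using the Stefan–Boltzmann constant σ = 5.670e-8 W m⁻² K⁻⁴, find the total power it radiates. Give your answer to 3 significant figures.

P ≈ 34.9 W

Area A = 4.07 cm² = 4.07×10⁻⁴ m².
P = σAT⁴ = 5.670×10⁻⁸ × 4.07×10⁻⁴ × (1109)⁴ = 34.9 W.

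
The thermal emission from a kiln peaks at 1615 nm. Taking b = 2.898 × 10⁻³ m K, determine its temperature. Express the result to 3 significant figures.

T ≈ 1.79×10³ K

Wien's law gives T = b/λ_max = (2.898×10⁻³ m·K)/(1.615×10⁻⁶ m) = 1.79×10³ K.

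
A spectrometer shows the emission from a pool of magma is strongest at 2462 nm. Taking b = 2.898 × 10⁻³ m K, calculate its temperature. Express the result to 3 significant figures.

Wien's law gives T = b/λ_max = (2.898×10⁻³ m·K)/(2.462×10⁻⁶ m) = 1.18×10³ K.

T ≈ 1.18×10³ K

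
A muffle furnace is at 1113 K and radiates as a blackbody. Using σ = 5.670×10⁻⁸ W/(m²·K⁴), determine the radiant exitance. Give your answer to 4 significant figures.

Stefan–Boltzmann: I = σT⁴ = 5.670×10⁻⁸ × (1113)⁴ = 8.701×10⁴ W/m².

I ≈ 8.701×10⁴ W/m²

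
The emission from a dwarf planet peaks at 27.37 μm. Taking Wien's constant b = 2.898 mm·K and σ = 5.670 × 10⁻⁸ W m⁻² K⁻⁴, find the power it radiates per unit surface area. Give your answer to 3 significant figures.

Wien's law: T = b/λ_max = 2.898×10⁻³/2.737×10⁻⁵ = 105.882 K.
Then I = σT⁴ = 5.670×10⁻⁸×(105.882)⁴ = 7.13 W/m².

I ≈ 7.13 W/m²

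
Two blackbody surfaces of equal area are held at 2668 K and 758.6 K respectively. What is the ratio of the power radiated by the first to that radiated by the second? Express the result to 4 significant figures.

With equal areas, P₁/P₂ = (T₁/T₂)⁴ = (2668/758.6)⁴ = 153.0.

P₁/P₂ ≈ 153.0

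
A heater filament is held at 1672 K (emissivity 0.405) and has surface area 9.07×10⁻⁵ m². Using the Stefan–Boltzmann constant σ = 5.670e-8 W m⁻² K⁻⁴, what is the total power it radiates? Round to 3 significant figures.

P ≈ 16.3 W

Area A = 9.07×10⁻⁵ m².
P = εσAT⁴ = 0.405 × 5.670×10⁻⁸ × 9.07×10⁻⁵ × (1672)⁴ = 16.3 W.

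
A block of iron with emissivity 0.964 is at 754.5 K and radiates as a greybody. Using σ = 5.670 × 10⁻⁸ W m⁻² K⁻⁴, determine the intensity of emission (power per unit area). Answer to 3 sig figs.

Stefan–Boltzmann: I = εσT⁴ = 0.964 × 5.670×10⁻⁸ × (754.5)⁴ = 1.77×10⁴ W/m².

I ≈ 1.77×10⁴ W/m²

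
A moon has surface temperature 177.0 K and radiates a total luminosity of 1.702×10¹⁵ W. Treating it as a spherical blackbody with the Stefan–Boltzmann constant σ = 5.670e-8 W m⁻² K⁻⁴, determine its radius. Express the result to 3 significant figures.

R ≈ 1.56×10⁶ m

L = 4πR²σT⁴ ⇒ R = √(L/(4πσT⁴)).
σT⁴ = 55.6514 W/m², so R = √(1.702×10¹⁵/(4π×55.6514)) = 1.56×10⁶ m.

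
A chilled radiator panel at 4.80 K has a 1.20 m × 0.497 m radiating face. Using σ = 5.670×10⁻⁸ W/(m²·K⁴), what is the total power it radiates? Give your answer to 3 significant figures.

P ≈ 1.80×10⁻⁵ W

Area A = 1.20 × 0.497 = 0.5964 m².
P = σAT⁴ = 5.670×10⁻⁸ × 0.5964 × (4.80)⁴ = 1.80×10⁻⁵ W.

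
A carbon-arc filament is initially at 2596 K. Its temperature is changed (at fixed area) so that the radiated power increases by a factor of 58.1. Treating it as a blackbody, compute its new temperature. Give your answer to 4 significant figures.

T₂ ≈ 7167 K

P ∝ T⁴, so T₂/T₁ = (P₂/P₁)^(1/4) = (58.1)^(1/4) = 2.76086.
T₂ = 2596 × 2.76086 = 7167 K.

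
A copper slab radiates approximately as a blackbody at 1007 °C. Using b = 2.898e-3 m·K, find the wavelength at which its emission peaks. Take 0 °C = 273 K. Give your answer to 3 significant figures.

T = 1007 °C + 273 = 1280 K.
Wien's displacement law: λ_max = b/T = (2.898×10⁻³ m·K)/(1280 K) = 2.264×10⁻⁶ m.
That is 2.26×10³ nm, in the infrared range.

λ_max ≈ 2.26×10³ nm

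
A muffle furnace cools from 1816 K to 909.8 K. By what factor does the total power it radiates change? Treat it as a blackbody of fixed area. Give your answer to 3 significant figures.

P ∝ T⁴, so P₂/P₁ = (T₂/T₁)⁴ = (909.8/1816)⁴ = (0.500991)⁴ = 0.0630.

P₂/P₁ ≈ 0.0630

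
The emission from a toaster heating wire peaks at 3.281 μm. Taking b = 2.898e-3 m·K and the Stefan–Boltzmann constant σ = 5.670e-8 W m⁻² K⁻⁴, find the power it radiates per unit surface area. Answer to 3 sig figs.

Wien's law: T = b/λ_max = 2.898×10⁻³/3.281×10⁻⁶ = 883.267 K.
Then I = σT⁴ = 5.670×10⁻⁸×(883.267)⁴ = 3.45×10⁴ W/m².

I ≈ 3.45×10⁴ W/m²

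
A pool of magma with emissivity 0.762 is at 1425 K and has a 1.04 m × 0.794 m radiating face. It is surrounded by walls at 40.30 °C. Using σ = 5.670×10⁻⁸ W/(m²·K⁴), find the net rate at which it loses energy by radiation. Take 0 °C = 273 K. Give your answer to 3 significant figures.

Net loss ≈ 1.47×10⁵ W

Surroundings: T = 40.30 °C + 273 = 313.30 K.
Area A = 1.04 × 0.794 = 0.82576 m².
Net radiated power P_net = εσA(T⁴ − T₀⁴) = 0.762×5.670×10⁻⁸×0.82576×(1425⁴ − 313.30⁴).
T⁴ − T₀⁴ = 4.12344×10¹² − 9.63478×10⁹ = 4.11381×10¹² K⁴, so P_net = 1.47×10⁵ W.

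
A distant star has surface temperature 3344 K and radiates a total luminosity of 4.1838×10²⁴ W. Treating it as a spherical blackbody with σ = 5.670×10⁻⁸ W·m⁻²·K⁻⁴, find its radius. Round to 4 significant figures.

L = 4πR²σT⁴ ⇒ R = √(L/(4πσT⁴)).
σT⁴ = 7.09003×10⁶ W/m², so R = √(4.1838×10²⁴/(4π×7.09003×10⁶)) = 2.167×10⁸ m.

R ≈ 2.167×10⁸ m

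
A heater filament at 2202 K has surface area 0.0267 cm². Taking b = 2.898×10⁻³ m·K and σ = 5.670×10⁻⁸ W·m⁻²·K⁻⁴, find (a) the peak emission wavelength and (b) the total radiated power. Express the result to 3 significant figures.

λ_max ≈ 1.32×10³ nm; P ≈ 3.56 W

(a) λ_max = b/T = 2.898×10⁻³/2202 = 1.316×10⁻⁶ m = 1.32×10³ nm.
Area A = 0.0267 cm² = 2.67×10⁻⁶ m².
(b) P = σAT⁴ = 5.670×10⁻⁸×2.67×10⁻⁶×(2202)⁴ = 3.56 W.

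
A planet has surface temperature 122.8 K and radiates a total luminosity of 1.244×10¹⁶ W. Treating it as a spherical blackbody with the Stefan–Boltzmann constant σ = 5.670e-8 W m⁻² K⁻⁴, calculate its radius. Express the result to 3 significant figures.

L = 4πR²σT⁴ ⇒ R = √(L/(4πσT⁴)).
σT⁴ = 12.8937 W/m², so R = √(1.244×10¹⁶/(4π×12.8937)) = 8.76×10⁶ m.

R ≈ 8.76×10⁶ m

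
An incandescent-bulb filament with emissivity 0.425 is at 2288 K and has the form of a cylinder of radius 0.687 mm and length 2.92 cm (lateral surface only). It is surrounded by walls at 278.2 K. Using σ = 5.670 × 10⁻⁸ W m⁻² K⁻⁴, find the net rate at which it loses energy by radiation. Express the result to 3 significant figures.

Net loss ≈ 83.2 W

Lateral area A = 2πrL = 2π×6.87×10⁻⁴×0.0292 = 1.26043×10⁻⁴ m².
Net radiated power P_net = εσA(T⁴ − T₀⁴) = 0.425×5.670×10⁻⁸×1.26043×10⁻⁴×(2288⁴ − 278.2⁴).
T⁴ − T₀⁴ = 2.74046×10¹³ − 5.99002×10⁹ = 2.73986×10¹³ K⁴, so P_net = 83.2 W.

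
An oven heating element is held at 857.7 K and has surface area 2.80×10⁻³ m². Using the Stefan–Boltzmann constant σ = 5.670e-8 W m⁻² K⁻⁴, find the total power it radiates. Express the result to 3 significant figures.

Area A = 2.80×10⁻³ m².
P = σAT⁴ = 5.670×10⁻⁸ × 2.80×10⁻³ × (857.7)⁴ = 85.9 W.

P ≈ 85.9 W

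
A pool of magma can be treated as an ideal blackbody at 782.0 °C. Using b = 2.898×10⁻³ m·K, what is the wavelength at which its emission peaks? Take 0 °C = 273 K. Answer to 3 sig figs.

T = 782.0 °C + 273 = 1055.0 K.
Wien's displacement law: λ_max = b/T = (2.898×10⁻³ m·K)/(1055.0 K) = 2.747×10⁻⁶ m.
That is 2.75 μm, in the infrared range.

λ_max ≈ 2.75 μm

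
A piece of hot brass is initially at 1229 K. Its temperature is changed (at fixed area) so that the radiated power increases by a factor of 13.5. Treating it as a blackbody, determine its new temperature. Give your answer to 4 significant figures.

P ∝ T⁴, so T₂/T₁ = (P₂/P₁)^(1/4) = (13.5)^(1/4) = 1.91683.
T₂ = 1229 × 1.91683 = 2356 K.

T₂ ≈ 2356 K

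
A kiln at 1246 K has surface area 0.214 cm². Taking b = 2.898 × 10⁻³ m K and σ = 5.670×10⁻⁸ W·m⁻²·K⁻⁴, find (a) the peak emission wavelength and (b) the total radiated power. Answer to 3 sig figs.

λ_max ≈ 2.33×10³ nm; P ≈ 2.92 W

(a) λ_max = b/T = 2.898×10⁻³/1246 = 2.326×10⁻⁶ m = 2.33×10³ nm.
Area A = 0.214 cm² = 2.14×10⁻⁵ m².
(b) P = σAT⁴ = 5.670×10⁻⁸×2.14×10⁻⁵×(1246)⁴ = 2.92 W.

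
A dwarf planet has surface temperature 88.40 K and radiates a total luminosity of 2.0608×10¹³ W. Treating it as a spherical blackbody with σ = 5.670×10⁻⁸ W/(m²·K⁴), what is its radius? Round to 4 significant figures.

L = 4πR²σT⁴ ⇒ R = √(L/(4πσT⁴)).
σT⁴ = 3.46252 W/m², so R = √(2.0608×10¹³/(4π×3.46252)) = 6.882×10⁵ m.

R ≈ 6.882×10⁵ m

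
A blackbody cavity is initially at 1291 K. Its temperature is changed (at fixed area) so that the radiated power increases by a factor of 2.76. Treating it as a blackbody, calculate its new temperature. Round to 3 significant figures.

P ∝ T⁴, so T₂/T₁ = (P₂/P₁)^(1/4) = (2.76)^(1/4) = 1.28892.
T₂ = 1291 × 1.28892 = 1.66×10³ K.

T₂ ≈ 1.66×10³ K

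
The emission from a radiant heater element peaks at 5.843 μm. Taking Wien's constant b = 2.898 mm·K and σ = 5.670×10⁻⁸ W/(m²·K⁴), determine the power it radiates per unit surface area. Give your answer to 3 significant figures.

I ≈ 3.43×10³ W/m²

Wien's law: T = b/λ_max = 2.898×10⁻³/5.843×10⁻⁶ = 495.978 K.
Then I = σT⁴ = 5.670×10⁻⁸×(495.978)⁴ = 3.43×10³ W/m².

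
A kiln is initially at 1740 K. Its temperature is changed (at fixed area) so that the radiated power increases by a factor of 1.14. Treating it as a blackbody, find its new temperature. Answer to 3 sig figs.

T₂ ≈ 1.80×10³ K

P ∝ T⁴, so T₂/T₁ = (P₂/P₁)^(1/4) = (1.14)^(1/4) = 1.03330.
T₂ = 1740 × 1.03330 = 1.80×10³ K.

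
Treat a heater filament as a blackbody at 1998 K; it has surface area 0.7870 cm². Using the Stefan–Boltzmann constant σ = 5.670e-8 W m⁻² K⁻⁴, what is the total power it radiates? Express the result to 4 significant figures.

P ≈ 71.11 W

Area A = 0.7870 cm² = 7.870×10⁻⁵ m².
P = σAT⁴ = 5.670×10⁻⁸ × 7.870×10⁻⁵ × (1998)⁴ = 71.11 W.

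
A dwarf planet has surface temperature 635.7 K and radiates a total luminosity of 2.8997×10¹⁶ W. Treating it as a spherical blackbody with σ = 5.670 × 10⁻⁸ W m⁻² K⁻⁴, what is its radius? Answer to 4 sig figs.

L = 4πR²σT⁴ ⇒ R = √(L/(4πσT⁴)).
σT⁴ = 9259.59 W/m², so R = √(2.8997×10¹⁶/(4π×9259.59)) = 4.992×10⁵ m.

R ≈ 4.992×10⁵ m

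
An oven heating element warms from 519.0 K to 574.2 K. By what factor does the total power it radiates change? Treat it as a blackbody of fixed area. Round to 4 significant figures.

P₂/P₁ ≈ 1.498

P ∝ T⁴, so P₂/P₁ = (T₂/T₁)⁴ = (574.2/519.0)⁴ = (1.10636)⁴ = 1.498.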